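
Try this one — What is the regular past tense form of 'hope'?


Apply rule: Add -d (word ends in -e). 'hope' becomes 'hoped'.

hoped


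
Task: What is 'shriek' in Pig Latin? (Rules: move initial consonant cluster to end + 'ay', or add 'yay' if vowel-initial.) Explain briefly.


'shriek': move consonant cluster 'shr' to end and add 'ay': 'iekshray'.

iekshray


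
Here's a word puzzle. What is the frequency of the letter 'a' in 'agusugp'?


Letter 'a' in 'agusugp': found at position(s) 1 = 1 occurrence(s).

1


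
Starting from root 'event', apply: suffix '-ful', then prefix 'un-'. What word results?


Step 1: Add suffix '-ful' to 'event' = 'eventful'
Step 2: Add prefix 'un-' to 'eventful' = 'uneventful'

uneventful


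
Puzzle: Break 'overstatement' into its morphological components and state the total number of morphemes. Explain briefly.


Step 1: Identify prefix: 'over' (meaning: excessively)
Step 2: Identify root: 'state'
Step 3: Identify suffix(es): 'ment'
Decomposition: over- (prefix: excessively) + state (root) + -ment (suffix: action/result)
Total morphemes: 3

3 morphemes (over- (prefix: excessively) + state (root) + -ment (suffix: action/result))


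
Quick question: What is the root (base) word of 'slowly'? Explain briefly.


Remove suffix '-ly' from 'slowly' to get root 'slow'.

slow


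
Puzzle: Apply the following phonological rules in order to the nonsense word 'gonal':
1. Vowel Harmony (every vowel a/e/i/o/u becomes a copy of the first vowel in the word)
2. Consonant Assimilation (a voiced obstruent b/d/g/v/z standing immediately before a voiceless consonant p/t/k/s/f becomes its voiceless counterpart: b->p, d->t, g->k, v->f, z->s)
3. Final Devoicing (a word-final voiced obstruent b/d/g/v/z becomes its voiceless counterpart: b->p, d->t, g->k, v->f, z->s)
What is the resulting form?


Starting form: 'gonal'
Rule 1: Vowel Harmony: all vowels become 'o' (matching first vowel). 'gonal' -> 'gonol'
Rule 2: Consonant Assimilation: no voiced obstruent (b/d/g/v/z) stands immediately before a voiceless consonant (p/t/k/s/f). No change.
Rule 3: Final Devoicing: final consonant 'l' is not one of the voiced obstruents b/d/g/v/z. No change.
Final form: 'gonol'

gonol


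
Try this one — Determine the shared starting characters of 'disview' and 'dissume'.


Compare from the start: 3 characters match: 'dis'. Mismatch at position 4: 'v' vs 's'.

dis


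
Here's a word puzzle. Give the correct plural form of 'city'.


Apply rule: Change -y to -ies (consonant + y). 'city' becomes 'cities'.

cities


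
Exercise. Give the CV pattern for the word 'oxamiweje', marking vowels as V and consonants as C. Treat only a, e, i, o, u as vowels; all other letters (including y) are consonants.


Letter mapping: o = V, x = C, a = V, m = C, i = V, w = C, e = V, j = C, e = V.

VCVCVCVCV


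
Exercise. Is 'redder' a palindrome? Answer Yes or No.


Forward: 'redder'
Reversed: 'redder'
They are identical.

Yes


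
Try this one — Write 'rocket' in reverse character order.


Reverse 'rocket' character by character: 'tekcor'.

tekcor


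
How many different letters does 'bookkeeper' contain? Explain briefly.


Unique letters in 'bookkeeper': {b, e, k, o, p, r} = 6 distinct letters.

6


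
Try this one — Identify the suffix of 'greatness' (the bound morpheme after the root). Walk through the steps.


The word 'greatness' = 'great' (root) + '-ness' (suffix). The suffix is '-ness'.

ness


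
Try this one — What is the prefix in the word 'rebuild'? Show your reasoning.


The word 'rebuild' = 're' (prefix) + 'build' (root). The prefix is 're'.

re


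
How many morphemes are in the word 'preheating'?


Decomposition: pre- (prefix) + heat (root) + -ing (suffix) = 3 morpheme(s)

3 morphemes


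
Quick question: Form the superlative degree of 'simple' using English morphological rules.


Apply superlative formation (ends in e: add -st): 'simple' -> 'simplest'.

simplest


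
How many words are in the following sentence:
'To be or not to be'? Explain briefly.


Split into words: To | be | or | not | to | be = 6 words.

6


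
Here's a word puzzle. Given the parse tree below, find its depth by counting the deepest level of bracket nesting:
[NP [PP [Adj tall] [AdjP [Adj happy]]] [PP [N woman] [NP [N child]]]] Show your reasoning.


Count bracket nesting levels:
'[' at pos 0: depth = 1
'[' at pos 4: depth = 2
'[' at pos 8: depth = 3
'[' at pos 19: depth = 3
'[' at pos 25: depth = 4
'[' at pos 39: depth = 2
'[' at pos 43: depth = 3
'[' at pos 53: depth = 3
'[' at pos 57: depth = 4
Maximum depth reached: 4

4


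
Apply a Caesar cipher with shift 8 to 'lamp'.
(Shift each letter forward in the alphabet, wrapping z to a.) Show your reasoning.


Shift each letter by 8: l -> t, a -> i, m -> u, p -> x. Result: 'tiux'.

tiux


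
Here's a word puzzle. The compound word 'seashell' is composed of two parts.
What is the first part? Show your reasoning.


Split 'seashell' into 'sea' + 'shell'. The first part is 'sea'.

sea


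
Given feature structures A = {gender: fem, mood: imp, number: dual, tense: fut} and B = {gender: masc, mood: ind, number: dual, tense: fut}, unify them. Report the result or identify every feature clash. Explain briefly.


Compare features:
gender: A=fem vs B=masc -> CLASH
mood: A=imp vs B=ind -> CLASH
number: A=dual vs B=dual -> unified: dual
tense: A=fut vs B=fut -> unified: fut
Clashes detected on features 'gender' (fem vs masc) and 'mood' (imp vs ind); unification fails.

CLASH on 'gender' (fem vs masc) and 'mood' (imp vs ind)


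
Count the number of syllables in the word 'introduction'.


Break 'introduction' into syllables: in-tro-duc-tion -> in | tro | duc | tion = 4 syllables

4 syllables


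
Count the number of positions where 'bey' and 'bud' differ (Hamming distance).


Alignment:
Position 1: 'b' vs 'b' = match
Position 2: 'e' vs 'u' = DIFFER
Position 3: 'y' vs 'd' = DIFFER
Total differences: 2

2


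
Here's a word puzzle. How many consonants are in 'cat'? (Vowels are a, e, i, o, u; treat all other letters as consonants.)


Consonants in 'cat': c, t = 2 consonants.

2


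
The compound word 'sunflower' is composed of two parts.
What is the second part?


Split 'sunflower' into 'sun' + 'flower'. The second part is 'flower'.

flower


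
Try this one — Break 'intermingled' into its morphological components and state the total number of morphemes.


Step 1: Identify prefix: 'inter' (meaning: between)
Step 2: Identify root: 'mingle'
Step 3: Identify suffix(es): 'ed'
Decomposition: inter- (prefix: between) + mingle (root) + -ed (suffix: past)
Total morphemes: 3

3 morphemes (inter- (prefix: between) + mingle (root) + -ed (suffix: past))


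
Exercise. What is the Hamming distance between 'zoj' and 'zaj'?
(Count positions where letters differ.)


Alignment:
Position 1: 'z' vs 'z' = match
Position 2: 'o' vs 'a' = DIFFER
Position 3: 'j' vs 'j' = match
Total differences: 1

1


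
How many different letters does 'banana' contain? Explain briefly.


Unique letters in 'banana': {a, b, n} = 3 distinct letters.

3


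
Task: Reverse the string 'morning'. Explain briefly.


Reverse 'morning' character by character: 'gninrom'.

gninrom


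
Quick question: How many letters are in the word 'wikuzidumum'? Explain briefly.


Spell out 'wikuzidumum' and number each letter: w(1), i(2), k(3), u(4), z(5), i(6), d(7), u(8), m(9), u(10), m(11). Total: 11 letters.

11


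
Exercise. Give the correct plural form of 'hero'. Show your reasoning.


Apply rule: Add -es (consonant + o). 'hero' becomes 'heroes'.

heroes


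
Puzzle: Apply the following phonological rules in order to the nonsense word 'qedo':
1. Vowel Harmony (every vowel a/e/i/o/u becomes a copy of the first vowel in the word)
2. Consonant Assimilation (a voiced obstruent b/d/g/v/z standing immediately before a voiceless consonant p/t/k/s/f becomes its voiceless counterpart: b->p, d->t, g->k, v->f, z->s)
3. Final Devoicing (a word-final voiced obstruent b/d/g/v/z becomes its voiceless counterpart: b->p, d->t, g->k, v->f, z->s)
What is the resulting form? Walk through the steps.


Starting form: 'qedo'
Rule 1: Vowel Harmony: all vowels become 'e' (matching first vowel). 'qedo' -> 'qede'
Rule 2: Consonant Assimilation: no voiced obstruent (b/d/g/v/z) stands immediately before a voiceless consonant (p/t/k/s/f). No change.
Rule 3: Final Devoicing: the word ends in the vowel 'e', not a consonant. No change.
Final form: 'qede'

qede


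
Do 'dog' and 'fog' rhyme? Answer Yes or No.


Rime (stressed vowel + following sounds) of 'dog': -og = /ɒg/
Rime of 'fog': -og = /ɒg/
/ɒg/ and /ɒg/ are the same ending sound, so the words rhyme.

Yes


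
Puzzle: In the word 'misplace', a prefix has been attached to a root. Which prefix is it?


The word 'misplace' = 'mis' (prefix) + 'place' (root). The prefix is 'mis'.

mis


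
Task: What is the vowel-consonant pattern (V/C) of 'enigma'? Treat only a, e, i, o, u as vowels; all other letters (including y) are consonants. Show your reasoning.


Letter mapping: e = V, n = C, i = V, g = C, m = C, a = V.

VCVCCV


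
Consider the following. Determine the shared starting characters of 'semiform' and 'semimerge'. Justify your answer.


Compare from the start: 4 characters match: 'semi'. Mismatch at position 5: 'f' vs 'm'.

semi


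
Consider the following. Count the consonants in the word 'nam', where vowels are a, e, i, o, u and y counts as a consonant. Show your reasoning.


Consonants in 'nam': n, m = 2 consonants.

2


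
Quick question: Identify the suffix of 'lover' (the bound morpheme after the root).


The word 'lover' = 'love' (root) + '-er' (suffix). The suffix is '-er'.

er


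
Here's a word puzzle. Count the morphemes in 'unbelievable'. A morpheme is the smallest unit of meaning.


Decomposition: un- (prefix) + believe (root) + -able (suffix) = 3 morpheme(s)

3 morphemes


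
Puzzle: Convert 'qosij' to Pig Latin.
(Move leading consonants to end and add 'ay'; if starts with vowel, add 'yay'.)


'qosij': move consonant cluster 'q' to end and add 'ay': 'osijqay'.

osijqay


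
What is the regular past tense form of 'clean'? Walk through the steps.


Apply rule: Add -ed. 'clean' becomes 'cleaned'.

cleaned


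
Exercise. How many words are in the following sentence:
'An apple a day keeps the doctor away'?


Split into words: An | apple | a | day | keeps | the | doctor | away = 8 words.

8


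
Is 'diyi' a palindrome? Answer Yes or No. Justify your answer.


Forward: 'diyi'
Reversed: 'iyid'
They differ.

No


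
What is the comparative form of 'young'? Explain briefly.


Apply comparative formation (add -er): 'young' -> 'younger'.

younger


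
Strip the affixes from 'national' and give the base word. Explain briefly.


Remove suffix '-al' from 'national' to get root 'nation'.

nation


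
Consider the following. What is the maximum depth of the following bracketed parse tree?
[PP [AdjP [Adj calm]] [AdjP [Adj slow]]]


Count bracket nesting levels:
'[' at pos 0: depth = 1
'[' at pos 4: depth = 2
'[' at pos 10: depth = 3
'[' at pos 22: depth = 2
'[' at pos 28: depth = 3
Maximum depth reached: 3

3


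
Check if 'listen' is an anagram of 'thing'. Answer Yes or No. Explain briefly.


Sorted letters of 'listen': 'eilnst'
Sorted letters of 'thing': 'ghint'
They do not match.

No


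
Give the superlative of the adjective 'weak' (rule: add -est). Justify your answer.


Apply superlative formation (add -est): 'weak' -> 'weakest'.

weakest


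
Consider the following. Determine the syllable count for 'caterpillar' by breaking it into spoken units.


Break 'caterpillar' into syllables: cat-er-pil-lar -> cat | er | pil | lar = 4 syllables

4 syllables


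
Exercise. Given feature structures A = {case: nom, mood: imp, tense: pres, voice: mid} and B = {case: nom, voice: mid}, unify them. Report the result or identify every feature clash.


Compare features:
case: A=nom vs B=nom -> unified: nom
mood: A=imp vs B=_ -> unified: imp
tense: A=pres vs B=_ -> unified: pres
voice: A=mid vs B=mid -> unified: mid
No clashes found.

Unified: {case: nom, mood: imp, tense: pres, voice: mid}


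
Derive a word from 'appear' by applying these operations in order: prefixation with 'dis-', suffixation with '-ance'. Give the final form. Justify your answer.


Step 1: Add prefix 'dis-' to 'appear' = 'disappear'
Step 2: Add suffix '-ance' to 'disappear' = 'disappearance'

disappearance


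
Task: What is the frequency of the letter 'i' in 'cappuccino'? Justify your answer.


Letter 'i' in 'cappuccino': found at position(s) 8 = 1 occurrence(s).

1


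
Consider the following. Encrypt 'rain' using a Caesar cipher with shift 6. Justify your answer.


Shift each letter by 6: r -> x, a -> g, i -> o, n -> t. Result: 'xgot'.

xgot


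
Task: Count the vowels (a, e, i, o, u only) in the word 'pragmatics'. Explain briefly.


Vowels in 'pragmatics': a, a, i = 3 vowels.

3


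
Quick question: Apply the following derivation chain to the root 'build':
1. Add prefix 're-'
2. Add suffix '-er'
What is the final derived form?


Step 1: Add prefix 're-' to 'build' = 'rebuild'
Step 2: Add suffix '-er' to 'rebuild' = 'rebuilder'

rebuilder


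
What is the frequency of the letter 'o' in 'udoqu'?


Letter 'o' in 'udoqu': found at position(s) 3 = 1 occurrence(s).

1


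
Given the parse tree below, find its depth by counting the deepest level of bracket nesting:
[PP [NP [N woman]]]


Count bracket nesting levels:
'[' at pos 0: depth = 1
'[' at pos 4: depth = 2
'[' at pos 8: depth = 3
Maximum depth reached: 3

3


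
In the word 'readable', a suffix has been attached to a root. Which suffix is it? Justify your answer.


The word 'readable' = 'read' (root) + '-able' (suffix). The suffix is '-able'.

able


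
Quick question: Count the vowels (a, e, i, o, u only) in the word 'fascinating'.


Vowels in 'fascinating': a, i, a, i = 4 vowels.

4


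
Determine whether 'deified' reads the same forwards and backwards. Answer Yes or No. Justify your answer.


Forward: 'deified'
Reversed: 'deified'
They are identical.

Yes


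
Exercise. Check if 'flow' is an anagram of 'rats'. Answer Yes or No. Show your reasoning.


Sorted letters of 'flow': 'flow'
Sorted letters of 'rats': 'arst'
They do not match.

No


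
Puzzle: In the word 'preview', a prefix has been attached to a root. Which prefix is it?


The word 'preview' = 'pre' (prefix) + 'view' (root). The prefix is 'pre'.

pre


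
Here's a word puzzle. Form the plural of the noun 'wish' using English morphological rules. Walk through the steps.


Apply rule: Add -es (sibilant/fricative ending). 'wish' becomes 'wishes'.

wishes


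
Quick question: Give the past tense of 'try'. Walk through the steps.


Apply rule: Change -y to -ied. 'try' becomes 'tried'.

tried


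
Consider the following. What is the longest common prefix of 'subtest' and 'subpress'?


Compare from the start: 3 characters match: 'sub'. Mismatch at position 4: 't' vs 'p'.

sub


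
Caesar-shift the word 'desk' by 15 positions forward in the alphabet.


Shift each letter by 15: d -> s, e -> t, s -> h, k -> z. Result: 'sthz'.

sthz


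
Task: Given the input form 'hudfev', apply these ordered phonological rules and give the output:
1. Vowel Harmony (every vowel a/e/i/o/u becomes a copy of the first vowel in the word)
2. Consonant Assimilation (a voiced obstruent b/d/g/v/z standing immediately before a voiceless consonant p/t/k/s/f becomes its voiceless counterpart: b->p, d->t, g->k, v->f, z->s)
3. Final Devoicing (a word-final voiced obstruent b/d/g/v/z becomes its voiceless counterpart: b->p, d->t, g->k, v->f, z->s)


Starting form: 'hudfev'
Rule 1: Vowel Harmony: all vowels become 'u' (matching first vowel). 'hudfev' -> 'hudfuv'
Rule 2: Consonant Assimilation: voiced obstruent before voiceless consonant becomes voiceless ('df' -> 'tf'). 'hudfuv' -> 'hutfuv'
Rule 3: Final Devoicing: word-final voiced obstruent 'v' becomes voiceless 'f'. 'hutfuv' -> 'hutfuf'
Final form: 'hutfuf'

hutfuf


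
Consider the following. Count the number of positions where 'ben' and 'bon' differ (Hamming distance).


Alignment:
Position 1: 'b' vs 'b' = match
Position 2: 'e' vs 'o' = DIFFER
Position 3: 'n' vs 'n' = match
Total differences: 1

1


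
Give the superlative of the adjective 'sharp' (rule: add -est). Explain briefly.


Apply superlative formation (add -est): 'sharp' -> 'sharpest'.

sharpest


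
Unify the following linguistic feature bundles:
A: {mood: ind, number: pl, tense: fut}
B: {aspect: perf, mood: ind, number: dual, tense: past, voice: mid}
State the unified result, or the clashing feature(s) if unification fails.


Compare features:
aspect: A=_ vs B=perf -> unified: perf
mood: A=ind vs B=ind -> unified: ind
number: A=pl vs B=dual -> CLASH
tense: A=fut vs B=past -> CLASH
voice: A=_ vs B=mid -> unified: mid
Clashes detected on features 'number' (pl vs dual) and 'tense' (fut vs past); unification fails.

CLASH on 'number' (pl vs dual) and 'tense' (fut vs past)


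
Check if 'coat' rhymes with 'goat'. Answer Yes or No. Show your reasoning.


Rime (stressed vowel + following sounds) of 'coat': -oat = /oʊt/
Rime of 'goat': -oat = /oʊt/
/oʊt/ and /oʊt/ are the same ending sound, so the words rhyme.

Yes


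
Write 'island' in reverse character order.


Reverse 'island' character by character: 'dnalsi'.

dnalsi


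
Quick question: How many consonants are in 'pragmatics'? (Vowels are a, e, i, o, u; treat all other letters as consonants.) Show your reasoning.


Consonants in 'pragmatics': p, r, g, m, t, c, s = 7 consonants.

7


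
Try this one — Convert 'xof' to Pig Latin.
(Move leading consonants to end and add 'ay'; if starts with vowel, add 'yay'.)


'xof': move consonant cluster 'x' to end and add 'ay': 'ofxay'.

ofxay


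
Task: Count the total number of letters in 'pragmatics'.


Spell out 'pragmatics' and number each letter: p(1), r(2), a(3), g(4), m(5), a(6), t(7), i(8), c(9), s(10). Total: 10 letters.

10


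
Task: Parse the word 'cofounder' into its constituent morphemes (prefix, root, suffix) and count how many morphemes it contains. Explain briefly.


Step 1: Identify prefix: 'co' (meaning: together)
Step 2: Identify root: 'found'
Step 3: Identify suffix(es): 'er'
Decomposition: co- (prefix: together) + found (root) + -er (suffix: one who)
Total morphemes: 3

3 morphemes (co- (prefix: together) + found (root) + -er (suffix: one who))


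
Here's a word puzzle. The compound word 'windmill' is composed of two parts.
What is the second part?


Split 'windmill' into 'wind' + 'mill'. The second part is 'mill'.

mill


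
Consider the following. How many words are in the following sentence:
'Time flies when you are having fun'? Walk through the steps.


Split into words: Time | flies | when | you | are | having | fun = 7 words.

7


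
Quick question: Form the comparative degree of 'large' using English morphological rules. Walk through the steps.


Apply comparative formation (ends in e: add -r): 'large' -> 'larger'.

larger


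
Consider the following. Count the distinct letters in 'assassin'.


Unique letters in 'assassin': {a, i, n, s} = 4 distinct letters.

4


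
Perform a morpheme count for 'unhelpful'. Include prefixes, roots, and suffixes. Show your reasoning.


Decomposition: un- (prefix) + help (root) + -ful (suffix) = 3 morpheme(s)

3 morphemes


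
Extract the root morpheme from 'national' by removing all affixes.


Remove suffix '-al' from 'national' to get root 'nation'.

nation


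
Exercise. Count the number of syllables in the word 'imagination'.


Break 'imagination' into syllables: i-mag-i-na-tion -> i | mag | i | na | tion = 5 syllables

5 syllables


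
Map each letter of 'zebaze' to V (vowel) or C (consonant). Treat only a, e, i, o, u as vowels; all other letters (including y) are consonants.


Letter mapping: z = C, e = V, b = C, a = V, z = C, e = V.

CVCVCV


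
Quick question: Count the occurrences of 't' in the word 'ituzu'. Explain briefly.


Letter 't' in 'ituzu': found at position(s) 2 = 1 occurrence(s).

1


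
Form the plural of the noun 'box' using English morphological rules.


Apply rule: Add -es (sibilant/fricative ending). 'box' becomes 'boxes'.

boxes


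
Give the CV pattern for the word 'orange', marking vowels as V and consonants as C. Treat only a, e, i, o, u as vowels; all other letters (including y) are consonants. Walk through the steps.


Letter mapping: o = V, r = C, a = V, n = C, g = C, e = V.

VCVCCV


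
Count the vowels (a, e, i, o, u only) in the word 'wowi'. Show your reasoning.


Vowels in 'wowi': o, i = 2 vowels.

2


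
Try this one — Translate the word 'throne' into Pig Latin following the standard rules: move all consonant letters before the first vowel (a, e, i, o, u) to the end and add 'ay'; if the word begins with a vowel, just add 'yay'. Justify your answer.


'throne': move consonant cluster 'thr' to end and add 'ay': 'onethray'.

onethray


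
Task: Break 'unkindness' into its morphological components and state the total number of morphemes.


Step 1: Identify prefix: 'un' (meaning: not/reverse)
Step 2: Identify root: 'kind'
Step 3: Identify suffix(es): 'ness'
Decomposition: un- (prefix: not/reverse) + kind (root) + -ness (suffix: state of)
Total morphemes: 3

3 morphemes (un- (prefix: not/reverse) + kind (root) + -ness (suffix: state of))


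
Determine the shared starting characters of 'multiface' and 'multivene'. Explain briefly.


Compare from the start: 5 characters match: 'multi'. Mismatch at position 6: 'f' vs 'v'.

multi


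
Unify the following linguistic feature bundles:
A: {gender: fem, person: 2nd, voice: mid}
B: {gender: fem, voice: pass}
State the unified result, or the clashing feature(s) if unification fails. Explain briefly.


Compare features:
gender: A=fem vs B=fem -> unified: fem
person: A=2nd vs B=_ -> unified: 2nd
voice: A=mid vs B=pass -> CLASH
Clash detected on feature 'voice' (mid vs pass); unification fails.

CLASH on 'voice' (mid vs pass)


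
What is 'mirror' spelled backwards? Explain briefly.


Reverse 'mirror' character by character: 'rorrim'.

rorrim


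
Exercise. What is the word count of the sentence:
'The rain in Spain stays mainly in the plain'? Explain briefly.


Split into words: The | rain | in | Spain | stays | mainly | in | the | plain = 9 words.

9


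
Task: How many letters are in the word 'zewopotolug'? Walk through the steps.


Spell out 'zewopotolug' and number each letter: z(1), e(2), w(3), o(4), p(5), o(6), t(7), o(8), l(9), u(10), g(11). Total: 11 letters.

11


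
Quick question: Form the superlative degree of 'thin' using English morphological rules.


Apply superlative formation (double final consonant, add -est): 'thin' -> 'thinnest'.

thinnest


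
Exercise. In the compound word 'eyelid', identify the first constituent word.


Split 'eyelid' into 'eye' + 'lid'. The first part is 'eye'.

eye


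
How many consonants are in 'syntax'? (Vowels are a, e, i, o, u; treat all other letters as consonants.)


Consonants in 'syntax': s, y, n, t, x = 5 consonants.

5


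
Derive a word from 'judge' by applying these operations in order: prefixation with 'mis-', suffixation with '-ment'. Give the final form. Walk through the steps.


Step 1: Add prefix 'mis-' to 'judge' = 'misjudge'
Step 2: Add suffix '-ment' to 'misjudge' = 'misjudgment'

misjudgment


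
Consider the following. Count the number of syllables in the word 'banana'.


Break 'banana' into syllables: ba-na-na -> ba | na | na = 3 syllables

3 syllables


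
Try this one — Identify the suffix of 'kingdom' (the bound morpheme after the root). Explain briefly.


The word 'kingdom' = 'king' (root) + '-dom' (suffix). The suffix is '-dom'.

dom


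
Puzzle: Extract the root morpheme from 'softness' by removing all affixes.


Remove suffix '-ness' from 'softness' to get root 'soft'.

soft


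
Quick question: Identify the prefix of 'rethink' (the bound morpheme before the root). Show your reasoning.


The word 'rethink' = 're' (prefix) + 'think' (root). The prefix is 're'.

re


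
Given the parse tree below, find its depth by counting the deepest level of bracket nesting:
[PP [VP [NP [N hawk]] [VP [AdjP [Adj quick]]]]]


Count bracket nesting levels:
'[' at pos 0: depth = 1
'[' at pos 4: depth = 2
'[' at pos 8: depth = 3
'[' at pos 12: depth = 4
'[' at pos 22: depth = 3
'[' at pos 26: depth = 4
'[' at pos 32: depth = 5
Maximum depth reached: 5

5


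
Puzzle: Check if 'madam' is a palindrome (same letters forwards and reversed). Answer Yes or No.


Forward: 'madam'
Reversed: 'madam'
They are identical.

Yes


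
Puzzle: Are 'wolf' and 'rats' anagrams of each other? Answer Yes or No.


Sorted letters of 'wolf': 'flow'
Sorted letters of 'rats': 'arst'
They do not match.

No


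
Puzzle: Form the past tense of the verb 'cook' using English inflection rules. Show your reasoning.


Apply rule: Add -ed. 'cook' becomes 'cooked'.

cooked


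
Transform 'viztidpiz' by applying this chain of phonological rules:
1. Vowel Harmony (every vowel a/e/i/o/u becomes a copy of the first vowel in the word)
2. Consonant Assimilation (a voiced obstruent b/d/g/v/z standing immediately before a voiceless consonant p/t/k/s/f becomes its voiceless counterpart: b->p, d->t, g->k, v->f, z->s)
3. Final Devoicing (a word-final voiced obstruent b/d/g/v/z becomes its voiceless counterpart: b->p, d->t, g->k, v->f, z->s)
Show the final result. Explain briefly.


Starting form: 'viztidpiz'
Rule 1: Vowel Harmony: all vowels already match. No change.
Rule 2: Consonant Assimilation: voiced obstruent before voiceless consonant becomes voiceless ('zt' -> 'st', 'dp' -> 'tp'). 'viztidpiz' -> 'vistitpiz'
Rule 3: Final Devoicing: word-final voiced obstruent 'z' becomes voiceless 's'. 'vistitpiz' -> 'vistitpis'
Final form: 'vistitpis'

vistitpis


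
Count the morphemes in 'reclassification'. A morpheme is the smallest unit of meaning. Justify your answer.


Decomposition: re- (prefix) + class (root) + -ify (suffix) + -ation (suffix) = 4 morpheme(s)

4 morphemes


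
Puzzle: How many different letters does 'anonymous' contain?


Unique letters in 'anonymous': {a, m, n, o, s, u, y} = 7 distinct letters.

7


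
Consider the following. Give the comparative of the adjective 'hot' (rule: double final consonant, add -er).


Apply comparative formation (double final consonant, add -er): 'hot' -> 'hotter'.

hotter


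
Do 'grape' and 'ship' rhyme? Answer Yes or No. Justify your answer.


Rime (stressed vowel + following sounds) of 'grape': -ape = /eɪp/
Rime of 'ship': -ip = /ɪp/
/eɪp/ and /ɪp/ are different ending sounds, so the words do not rhyme.

No


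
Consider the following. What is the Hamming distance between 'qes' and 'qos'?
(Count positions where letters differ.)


Alignment:
Position 1: 'q' vs 'q' = match
Position 2: 'e' vs 'o' = DIFFER
Position 3: 's' vs 's' = match
Total differences: 1

1


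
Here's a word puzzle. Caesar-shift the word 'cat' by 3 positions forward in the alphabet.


Shift each letter by 3: c -> f, a -> d, t -> w. Result: 'fdw'.

fdw


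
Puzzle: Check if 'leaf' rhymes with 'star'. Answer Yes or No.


Rime (stressed vowel + following sounds) of 'leaf': -eaf = /iːf/
Rime of 'star': -ar = /ɑːr/
/iːf/ and /ɑːr/ are different ending sounds, so the words do not rhyme.

No


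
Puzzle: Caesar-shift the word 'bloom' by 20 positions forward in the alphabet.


Shift each letter by 20: b -> v, l -> f, o -> i, o -> i, m -> g. Result: 'vfiig'.

vfiig


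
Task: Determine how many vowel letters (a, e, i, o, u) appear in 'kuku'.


Vowels in 'kuku': u, u = 2 vowels.

2


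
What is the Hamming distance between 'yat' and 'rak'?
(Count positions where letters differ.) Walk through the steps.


Alignment:
Position 1: 'y' vs 'r' = DIFFER
Position 2: 'a' vs 'a' = match
Position 3: 't' vs 'k' = DIFFER
Total differences: 2

2


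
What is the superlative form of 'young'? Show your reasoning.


Apply superlative formation (add -est): 'young' -> 'youngest'.

youngest


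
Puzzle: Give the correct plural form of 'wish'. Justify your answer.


Apply rule: Add -es (sibilant/fricative ending). 'wish' becomes 'wishes'.

wishes


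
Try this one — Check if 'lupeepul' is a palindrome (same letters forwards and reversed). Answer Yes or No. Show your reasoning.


Forward: 'lupeepul'
Reversed: 'lupeepul'
They are identical.

Yes


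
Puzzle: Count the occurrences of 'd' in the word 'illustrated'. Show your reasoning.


Letter 'd' in 'illustrated': found at position(s) 11 = 1 occurrence(s).

1


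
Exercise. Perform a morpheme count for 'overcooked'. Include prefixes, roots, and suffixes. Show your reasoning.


Decomposition: over- (prefix) + cook (root) + -ed (suffix) = 3 morpheme(s)

3 morphemes


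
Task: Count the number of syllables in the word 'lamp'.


Break 'lamp' into syllables: lamp -> lamp = 1 syllable

1 syllable


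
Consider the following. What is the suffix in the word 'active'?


The word 'active' = 'act' (root) + '-ive' (suffix). The suffix is '-ive'.

ive


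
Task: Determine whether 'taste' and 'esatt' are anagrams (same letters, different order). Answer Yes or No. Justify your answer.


Sorted letters of 'taste': 'aestt'
Sorted letters of 'esatt': 'aestt'
They match.

Yes


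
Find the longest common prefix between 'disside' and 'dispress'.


Compare from the start: 3 characters match: 'dis'. Mismatch at position 4: 's' vs 'p'.

dis


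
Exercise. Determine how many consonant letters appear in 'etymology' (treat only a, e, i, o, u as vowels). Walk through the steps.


Consonants in 'etymology': t, y, m, l, g, y = 6 consonants.

6


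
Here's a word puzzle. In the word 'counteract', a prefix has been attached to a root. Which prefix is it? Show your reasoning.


The word 'counteract' = 'counter' (prefix) + 'act' (root). The prefix is 'counter'.

counter


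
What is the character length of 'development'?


Spell out 'development' and number each letter: d(1), e(2), v(3), e(4), l(5), o(6), p(7), m(8), e(9), n(10), t(11). Total: 11 letters.

11


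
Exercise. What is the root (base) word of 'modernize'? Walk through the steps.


Remove suffix '-ize' from 'modernize' to get root 'modern'.

modern


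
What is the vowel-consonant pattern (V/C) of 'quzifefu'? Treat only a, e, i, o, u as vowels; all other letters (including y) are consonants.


Letter mapping: q = C, u = V, z = C, i = V, f = C, e = V, f = C, u = V.

CVCVCVCV


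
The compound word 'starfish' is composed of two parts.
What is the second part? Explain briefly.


Split 'starfish' into 'star' + 'fish'. The second part is 'fish'.

fish


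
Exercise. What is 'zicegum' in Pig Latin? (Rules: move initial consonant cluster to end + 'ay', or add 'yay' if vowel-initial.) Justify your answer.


'zicegum': move consonant cluster 'z' to end and add 'ay': 'icegumzay'.

icegumzay


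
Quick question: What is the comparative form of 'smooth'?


Apply comparative formation (add -er): 'smooth' -> 'smoother'.

smoother


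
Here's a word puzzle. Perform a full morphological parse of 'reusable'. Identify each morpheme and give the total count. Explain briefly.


Step 1: Identify prefix: 're' (meaning: again)
Step 2: Identify root: 'use'
Step 3: Identify suffix(es): 'able'
Decomposition: re- (prefix: again) + use (root) + -able (suffix: capable of)
Total morphemes: 3

3 morphemes (re- (prefix: again) + use (root) + -able (suffix: capable of))


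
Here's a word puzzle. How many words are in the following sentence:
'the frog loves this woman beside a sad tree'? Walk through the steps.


Split into words: the | frog | loves | this | woman | beside | a | sad | tree = 9 words.

9


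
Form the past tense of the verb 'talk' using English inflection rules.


Apply rule: Add -ed. 'talk' becomes 'talked'.

talked


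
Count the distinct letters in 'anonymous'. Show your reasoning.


Unique letters in 'anonymous': {a, m, n, o, s, u, y} = 7 distinct letters.

7


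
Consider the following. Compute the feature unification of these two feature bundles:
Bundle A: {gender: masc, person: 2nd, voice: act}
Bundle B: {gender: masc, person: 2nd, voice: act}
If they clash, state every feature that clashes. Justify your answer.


Compare features:
gender: A=masc vs B=masc -> unified: masc
person: A=2nd vs B=2nd -> unified: 2nd
voice: A=act vs B=act -> unified: act
No clashes found.

Unified: {gender: masc, person: 2nd, voice: act}


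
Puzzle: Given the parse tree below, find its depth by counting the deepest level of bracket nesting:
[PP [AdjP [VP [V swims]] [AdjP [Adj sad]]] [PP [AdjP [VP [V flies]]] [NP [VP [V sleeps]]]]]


Count bracket nesting levels:
'[' at pos 0: depth = 1
'[' at pos 4: depth = 2
'[' at pos 10: depth = 3
'[' at pos 14: depth = 4
'[' at pos 25: depth = 3
'[' at pos 31: depth = 4
'[' at pos 43: depth = 2
'[' at pos 47: depth = 3
'[' at pos 53: depth = 4
'[' at pos 57: depth = 5
'[' at pos 69: depth = 3
'[' at pos 73: depth = 4
'[' at pos 77: depth = 5
Maximum depth reached: 5

5


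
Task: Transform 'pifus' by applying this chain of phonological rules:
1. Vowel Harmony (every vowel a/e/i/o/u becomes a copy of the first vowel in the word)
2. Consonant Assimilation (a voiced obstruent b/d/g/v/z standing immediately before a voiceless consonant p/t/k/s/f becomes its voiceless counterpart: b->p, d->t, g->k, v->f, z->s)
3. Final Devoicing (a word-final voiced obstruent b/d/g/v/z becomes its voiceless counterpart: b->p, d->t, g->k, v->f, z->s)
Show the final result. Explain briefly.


Starting form: 'pifus'
Rule 1: Vowel Harmony: all vowels become 'i' (matching first vowel). 'pifus' -> 'pifis'
Rule 2: Consonant Assimilation: no voiced obstruent (b/d/g/v/z) stands immediately before a voiceless consonant (p/t/k/s/f). No change.
Rule 3: Final Devoicing: final consonant 's' is not one of the voiced obstruents b/d/g/v/z. No change.
Final form: 'pifis'

pifis


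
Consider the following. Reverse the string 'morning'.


Reverse 'morning' character by character: 'gninrom'.

gninrom


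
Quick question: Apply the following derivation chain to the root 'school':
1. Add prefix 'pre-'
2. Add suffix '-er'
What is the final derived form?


Step 1: Add prefix 'pre-' to 'school' = 'preschool'
Step 2: Add suffix '-er' to 'preschool' = 'preschooler'

preschooler


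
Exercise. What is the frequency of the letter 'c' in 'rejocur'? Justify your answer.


Letter 'c' in 'rejocur': found at position(s) 5 = 1 occurrence(s).

1


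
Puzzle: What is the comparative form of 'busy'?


Apply comparative formation (consonant + y: change y to i, add -er): 'busy' -> 'busier'.

busier


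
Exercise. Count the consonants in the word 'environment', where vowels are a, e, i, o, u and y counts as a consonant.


Consonants in 'environment': n, v, r, n, m, n, t = 7 consonants.

7


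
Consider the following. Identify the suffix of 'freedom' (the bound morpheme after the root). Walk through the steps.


The word 'freedom' = 'free' (root) + '-dom' (suffix). The suffix is '-dom'.

dom


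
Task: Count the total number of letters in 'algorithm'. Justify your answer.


Spell out 'algorithm' and number each letter: a(1), l(2), g(3), o(4), r(5), i(6), t(7), h(8), m(9). Total: 9 letters.

9


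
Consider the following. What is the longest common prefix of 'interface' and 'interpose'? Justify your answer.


Compare from the start: 5 characters match: 'inter'. Mismatch at position 6: 'f' vs 'p'.

inter


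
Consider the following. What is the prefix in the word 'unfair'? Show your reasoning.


The word 'unfair' = 'un' (prefix) + 'fair' (root). The prefix is 'un'.

un


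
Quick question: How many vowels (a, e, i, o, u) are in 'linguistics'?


Vowels in 'linguistics': i, u, i, i = 4 vowels.

4


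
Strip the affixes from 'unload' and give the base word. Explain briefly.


Remove prefix 'un' from 'unload' to get root 'load'.

load


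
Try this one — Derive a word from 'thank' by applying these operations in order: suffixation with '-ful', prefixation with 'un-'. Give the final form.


Step 1: Add suffix '-ful' to 'thank' = 'thankful'
Step 2: Add prefix 'un-' to 'thankful' = 'unthankful'

unthankful


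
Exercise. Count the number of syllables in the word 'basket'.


Break 'basket' into syllables: bas-ket -> bas | ket = 2 syllables

2 syllables


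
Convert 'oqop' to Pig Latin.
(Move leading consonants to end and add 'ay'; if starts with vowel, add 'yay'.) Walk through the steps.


'oqop' starts with a vowel, so add 'yay': 'oqopyay'.

oqopyay


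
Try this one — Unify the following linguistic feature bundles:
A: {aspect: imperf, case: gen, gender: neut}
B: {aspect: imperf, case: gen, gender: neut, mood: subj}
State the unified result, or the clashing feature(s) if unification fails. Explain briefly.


Compare features:
aspect: A=imperf vs B=imperf -> unified: imperf
case: A=gen vs B=gen -> unified: gen
gender: A=neut vs B=neut -> unified: neut
mood: A=_ vs B=subj -> unified: subj
No clashes found.

Unified: {aspect: imperf, case: gen, gender: neut, mood: subj}


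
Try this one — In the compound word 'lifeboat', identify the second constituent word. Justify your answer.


Split 'lifeboat' into 'life' + 'boat'. The second part is 'boat'.

boat


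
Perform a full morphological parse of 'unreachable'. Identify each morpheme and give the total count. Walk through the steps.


Step 1: Identify prefix: 'un' (meaning: not/reverse)
Step 2: Identify root: 'reach'
Step 3: Identify suffix(es): 'able'
Decomposition: un- (prefix: not/reverse) + reach (root) + -able (suffix: capable of)
Total morphemes: 3

3 morphemes (un- (prefix: not/reverse) + reach (root) + -able (suffix: capable of))


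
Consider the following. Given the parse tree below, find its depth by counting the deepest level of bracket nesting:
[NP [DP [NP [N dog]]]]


Count bracket nesting levels:
'[' at pos 0: depth = 1
'[' at pos 4: depth = 2
'[' at pos 8: depth = 3
'[' at pos 12: depth = 4
Maximum depth reached: 4

4


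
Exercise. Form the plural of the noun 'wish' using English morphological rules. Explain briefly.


Apply rule: Add -es (sibilant/fricative ending). 'wish' becomes 'wishes'.

wishes


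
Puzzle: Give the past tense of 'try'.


Apply rule: Change -y to -ied. 'try' becomes 'tried'.

tried


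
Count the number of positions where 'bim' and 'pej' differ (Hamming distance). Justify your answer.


Alignment:
Position 1: 'b' vs 'p' = DIFFER
Position 2: 'i' vs 'e' = DIFFER
Position 3: 'm' vs 'j' = DIFFER
Total differences: 3

3


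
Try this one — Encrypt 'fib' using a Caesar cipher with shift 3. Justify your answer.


Shift each letter by 3: f -> i, i -> l, b -> e. Result: 'ile'.

ile


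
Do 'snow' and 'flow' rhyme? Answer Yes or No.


Rime (stressed vowel + following sounds) of 'snow': -ow = /oʊ/
Rime of 'flow': -ow = /oʊ/
/oʊ/ and /oʊ/ are the same ending sound, so the words rhyme.

Yes


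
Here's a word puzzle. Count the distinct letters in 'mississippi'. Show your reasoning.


Unique letters in 'mississippi': {i, m, p, s} = 4 distinct letters.

4
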